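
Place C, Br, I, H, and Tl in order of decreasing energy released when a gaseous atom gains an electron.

Br, I, C, H, Tl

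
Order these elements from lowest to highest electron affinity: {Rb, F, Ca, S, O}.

Electron affinity generally becomes more exothermic across a period toward the halogens and less exothermic down a group.
Neither a single period nor a single group — weigh both effects.
Rb > Ca: this pair runs against the simple trend — see the exception note.
O > Rb: relative to Rb, both the across-period and down-group shifts push O's electron affinity up.
S > O: this pair runs against the simple trend — see the exception note.
F > S: both effects reinforce here, so F is clearly the higher of the two.
Note the exception: Rb has a higher electron affinity than Ca, contrary to the simple trend — adding an electron to Ca (ns²) has to open a new, higher-energy np subshell, which is unfavourable.
Note the exception: S has a higher electron affinity than O, contrary to the simple trend — the compact 2p subshell of O repels the added electron more than S's larger 3p does.
Tabulated electron affinity (kJ/mol): O 141, F 328, S 200, Ca 2, Rb 47.
So from lowest to highest: Ca < Rb < O < S < F.

Ca < Rb < O < S < F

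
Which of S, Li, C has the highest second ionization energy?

Li

IE_2 is the cost of taking one more electron from the +1 cation: S⁺ still has 5 valence electrons; Li⁺ is the bare [He] core; C⁺ still has 3 valence electrons.
Pulling an electron out of a noble-gas core costs far more than removing a remaining valence electron, so Li sits at the high end of IE_2.
Valence configurations: S⁺ [Ne]3s²3p³, C⁺ [He]2s²2p¹.
Tabulated IE_2 (kJ/mol): S 2252, Li 7298, C 2353.
Hence IE_2: S < C < Li.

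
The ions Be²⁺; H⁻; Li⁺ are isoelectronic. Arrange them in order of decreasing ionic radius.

H⁻ > Li⁺ > Be²⁺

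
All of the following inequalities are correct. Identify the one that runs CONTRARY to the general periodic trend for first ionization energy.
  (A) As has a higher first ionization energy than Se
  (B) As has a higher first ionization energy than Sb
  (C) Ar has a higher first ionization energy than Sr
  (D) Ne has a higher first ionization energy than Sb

(A)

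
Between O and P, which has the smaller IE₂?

After 1 electron has been removed, what remains? O⁺ still has 5 valence electrons; P⁺ still has 4 valence electrons.
All are still removing valence electrons, so compare the +1 ions as you would atoms: IE_2 generally rises across a period (higher Z_eff) and falls down a group (larger shell), subject to the usual subshell exceptions.
Valence configurations: O⁺ [He]2s²2p³, P⁺ [Ne]3s²3p².
Approximate IE_2 values (kJ/mol): O 3388, P 1907.
Putting it together, IE_2: P < O.

P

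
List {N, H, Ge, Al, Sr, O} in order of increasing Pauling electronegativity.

Electronegativity increases across a period and decreases down a group, tracking effective nuclear charge and atomic size.
Neither a single period nor a single group — weigh both effects.
Al > Sr: both effects reinforce here, so Al is clearly the higher of the two.
Ge > Al: period and group pull opposite ways; the across-period shift dominates (2.01 vs 1.61).
H > Ge: the two effects oppose for this pair; the down-group effect wins (2.20 vs 2.01).
N > H: period and group pull opposite ways; the across-period shift dominates (3.04 vs 2.20).
O > N: O lies to the right of N in period 2, so the across-period effect alone puts O higher.
Approximate values (Pauling): H 2.20, N 3.04, O 3.44, Al 1.61, Ge 2.01, Sr 0.95.
So from lowest to highest: Sr < Al < Ge < H < N < O.

Sr < Al < Ge < H < N < O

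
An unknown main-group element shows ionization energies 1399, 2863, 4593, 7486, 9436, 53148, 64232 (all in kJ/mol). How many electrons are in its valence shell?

Look for the largest jump between consecutive ionization energies: IE6/IE5 ≈ 5.6, far larger than any earlier ratio.
That jump marks the point where a core electron is being removed. So the atom has 5 valence electrons.

5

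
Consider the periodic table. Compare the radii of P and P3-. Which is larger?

P3-

Forming P3- adds 3 electrons to P. More electron–electron repulsion in the same shell, with unchanged nuclear charge, lets the cloud expand.
An anion is larger than its parent atom: P3- > P.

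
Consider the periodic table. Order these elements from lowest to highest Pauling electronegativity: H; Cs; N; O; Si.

Cs < Si < H < N < O

EN rises left→right (higher Z_eff, smaller atoms) and falls top→bottom (larger, more shielded atoms).
These span different periods and groups, so the two trends combine.
Si > Cs: relative to Cs, both the across-period and down-group shifts push Si's electronegativity up.
H > Si: period and group pull opposite ways; the down-group shift dominates (2.20 vs 1.90).
N > H: period and group pull opposite ways; the across-period shift dominates (3.04 vs 2.20).
O > N: both are in period 2; the period trend gives O the larger value.
For reference (Pauling): H 2.20, N 3.04, O 3.44, Si 1.90, Cs 0.79.
So from lowest to highest: Cs < Si < H < N < O.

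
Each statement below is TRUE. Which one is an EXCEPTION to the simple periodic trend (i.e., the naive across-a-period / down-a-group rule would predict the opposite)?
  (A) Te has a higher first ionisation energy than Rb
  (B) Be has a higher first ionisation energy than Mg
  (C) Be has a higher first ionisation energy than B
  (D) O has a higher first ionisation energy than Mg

(C)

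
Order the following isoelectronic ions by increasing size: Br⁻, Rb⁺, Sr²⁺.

Sr²⁺ < Rb⁺ < Br⁻

All of these have 36 electrons, so size is governed by nuclear charge alone: the more protons, the stronger the pull on the same electron cloud, and the smaller the ion.
Nuclear charges: Sr²⁺ (Z=38), Rb⁺ (Z=37), Br⁻ (Z=35).
Smallest to largest: Sr²⁺ < Rb⁺ < Br⁻.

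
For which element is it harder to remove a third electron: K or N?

The third ionization energy removes an electron from the +2 ion. For each element: K²⁺ is already 1 electron into the core; N²⁺ still has 3 valence electrons.
Usually core removal costs more than valence removal, but here the competition is close: a tightly held n=2 valence electron can cost more to remove than an n=3 core electron, so the actual values have to decide it.
Tabulated IE_3 (kJ/mol): K 4420, N 4578.
Putting it together, IE_3: K < N.

N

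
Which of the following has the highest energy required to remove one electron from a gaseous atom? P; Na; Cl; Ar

Ar

Na is in period 3, group 1; P is in period 3, group 15; Cl is in period 3, group 17; Ar is in period 3, group 18.
IE₁ increases left→right with effective nuclear charge and decreases top→bottom as the valence shell moves farther out.
All lie in period 3, so first ionization energy increases left to right.
The highest energy required to remove one electron from a gaseous atom among these belongs to Ar.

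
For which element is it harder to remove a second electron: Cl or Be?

After 1 electron has been removed, what remains? Cl⁺ still has 6 valence electrons; Be⁺ still has 1 valence electron.
All are still removing valence electrons, so compare the +1 ions as you would atoms: IE_2 generally rises across a period (higher Z_eff) and falls down a group (larger shell), subject to the usual subshell exceptions.
Valence configurations: Cl⁺ [Ne]3s²3p⁴, Be⁺ [He]2s¹.
Tabulated IE_2 (kJ/mol): Cl 2298, Be 1757.
So the second ionization energies run Be < Cl.

Cl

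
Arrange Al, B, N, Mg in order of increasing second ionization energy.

Mg < Al < B < N

After 1 electron has been removed, what remains? Al⁺ still has 2 valence electrons; B⁺ still has 2 valence electrons; N⁺ still has 4 valence electrons; Mg⁺ still has 1 valence electron.
All are still removing valence electrons, so compare the +1 ions as you would atoms: IE_2 generally rises across a period (higher Z_eff) and falls down a group (larger shell), subject to the usual subshell exceptions.
Valence configurations: Al⁺ [Ne]3s², B⁺ [He]2s², N⁺ [He]2s²2p², Mg⁺ [Ne]3s¹.
The numbers (kJ/mol): Al 1817, B 2427, N 2856, Mg 1451.
So the second ionization energies run Mg < Al < B < N.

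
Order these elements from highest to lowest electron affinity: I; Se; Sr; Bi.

I, Se, Bi, Sr

Adding an electron releases more energy for atoms nearer the top right (short of the noble gases).
Here both period and group differ, so the two effects have to be weighed against each other.
Bi > Sr: the two effects oppose for this pair; the across-period effect wins (91 vs 5 kJ/mol).
Se > Bi: both effects reinforce here, so Se is clearly the higher of the two.
I > Se: period and group pull opposite ways; the across-period shift dominates (295 vs 195 kJ/mol).
For reference (kJ/mol): Se 195, Sr 5, I 295, Bi 91.
So from highest to lowest: I > Se > Bi > Sr.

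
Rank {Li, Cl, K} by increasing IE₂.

Cl, K, Li

After 1 electron has been removed, what remains? Li⁺ is the bare [He] core; Cl⁺ still has 6 valence electrons; K⁺ is the bare [Ar] core.
Pulling an electron out of a noble-gas core costs far more than removing a remaining valence electron, so K and Li sit at the high end of IE_2.
Approximate IE_2 values (kJ/mol): Li 7298, Cl 2298, K 3052.
Hence IE_2: Cl < K < Li.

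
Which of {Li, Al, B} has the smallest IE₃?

Al

IE_3 is the cost of taking one more electron from the +2 cation: Li²⁺ is already 1 electron into the core; Al²⁺ still has 1 valence electron; B²⁺ still has 1 valence electron.
Breaking into a closed-shell core is much more expensive than removing a leftover valence electron — Li has the largest IE_3 here.
Valence configurations: Al²⁺ [Ne]3s¹, B²⁺ [He]2s¹.
Tabulated IE_3 (kJ/mol): Li 11815, Al 2745, B 3660.
Putting it together, IE_3: Al < B < Li.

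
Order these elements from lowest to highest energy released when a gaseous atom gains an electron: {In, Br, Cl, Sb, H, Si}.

In < H < Sb < Si < Br < Cl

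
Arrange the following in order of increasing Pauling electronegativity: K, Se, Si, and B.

K < Si < B < Se

B is in period 2, group 13; Si is in period 3, group 14; K is in period 4, group 1; Se is in period 4, group 16.
Electronegativity increases across a period and decreases down a group, tracking effective nuclear charge and atomic size.
Here both period and group differ, so the two effects have to be weighed against each other.
Si > K: relative to K, both the across-period and down-group shifts push Si's electronegativity up.
B > Si: period and group pull opposite ways; the down-group shift dominates (2.04 vs 1.90).
Se > B: the two effects oppose for this pair; the across-period effect wins (2.55 vs 2.04).
Tabulated electronegativity (Pauling): B 2.04, Si 1.90, K 0.82, Se 2.55.
So from lowest to highest: K < Si < B < Se.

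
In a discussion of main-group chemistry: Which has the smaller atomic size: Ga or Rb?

Radius decreases left→right (rising Z_eff, same n) and increases top→bottom (higher n).
These span different periods and groups, so the two trends combine.
Rb > Ga: relative to Ga, both the across-period and down-group shifts push Rb's atomic radius up.
For reference (pm): Ga 124, Rb 210.
So Ga has the smaller atomic size (Ga < Rb).

Ga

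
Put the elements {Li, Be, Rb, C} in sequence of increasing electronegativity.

Electronegativity increases across a period and decreases down a group, tracking effective nuclear charge and atomic size.
Neither a single period nor a single group — weigh both effects.
Li > Rb: they share group 1; the group trend gives Li the larger value.
Be > Li: Be lies to the right of Li in period 2, so the across-period effect alone puts Be higher.
C > Be: both are in period 2; the period trend gives C the larger value.
For reference (Pauling): Li 0.98, Be 1.57, C 2.55, Rb 0.82.
So from lowest to highest: Rb < Li < Be < C.

Rb < Li < Be < C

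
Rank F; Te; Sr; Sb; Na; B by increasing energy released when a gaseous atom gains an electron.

Sr < B < Na < Sb < Te < F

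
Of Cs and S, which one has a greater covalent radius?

Cs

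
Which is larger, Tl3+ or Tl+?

Both ions have Z = 81 protons, but Tl3+ has lost more electrons, so its remaining electrons feel a larger effective nuclear charge per electron and are pulled in more tightly.
Higher positive charge → smaller ion, so Tl+ > Tl3+.

Tl+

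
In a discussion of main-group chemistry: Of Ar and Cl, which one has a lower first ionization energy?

Cl is in period 3, group 17; Ar is in period 3, group 18.
IE₁ increases left→right with effective nuclear charge and decreases top→bottom as the valence shell moves farther out.
All lie in period 3, so first ionization energy increases left to right.
So Cl has the lower first ionization energy (Cl < Ar).

Cl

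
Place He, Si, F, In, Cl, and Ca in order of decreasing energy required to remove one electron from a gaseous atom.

He > F > Cl > Si > Ca > In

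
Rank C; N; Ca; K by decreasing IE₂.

IE_2 is the cost of taking one more electron from the +1 cation: C⁺ still has 3 valence electrons; N⁺ still has 4 valence electrons; Ca⁺ still has 1 valence electron; K⁺ is the bare [Ar] core.
Breaking into a closed-shell core is much more expensive than removing a leftover valence electron — K has the largest IE_2 here.
Valence configurations: C⁺ [He]2s²2p¹, N⁺ [He]2s²2p², Ca⁺ [Ar]4s¹.
Approximate IE_2 values (kJ/mol): C 2353, N 2856, Ca 1145, K 3052.
So the second ionization energies run Ca < C < N < K.

K > N > C > Ca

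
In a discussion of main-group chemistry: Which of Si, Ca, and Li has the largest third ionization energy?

Li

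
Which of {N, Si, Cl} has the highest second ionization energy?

After 1 electron has been removed, what remains? N⁺ still has 4 valence electrons; Si⁺ still has 3 valence electrons; Cl⁺ still has 6 valence electrons.
All are still removing valence electrons, so compare the +1 ions as you would atoms: IE_2 generally rises across a period (higher Z_eff) and falls down a group (larger shell), subject to the usual subshell exceptions.
Valence configurations: N⁺ [He]2s²2p², Si⁺ [Ne]3s²3p¹, Cl⁺ [Ne]3s²3p⁴.
Tabulated IE_2 (kJ/mol): N 2856, Si 1577, Cl 2298.
So the second ionization energies run Si < Cl < N.

N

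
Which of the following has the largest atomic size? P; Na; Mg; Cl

Na

Na is in period 3, group 1; Mg is in period 3, group 2; P is in period 3, group 15; Cl is in period 3, group 17.
Radius decreases left→right (rising Z_eff, same n) and increases top→bottom (higher n).
All lie in period 3, so atomic radius increases right to left.
The largest atomic size among these belongs to Na.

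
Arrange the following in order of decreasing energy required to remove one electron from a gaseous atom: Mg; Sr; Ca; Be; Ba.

Be > Mg > Ca > Sr > Ba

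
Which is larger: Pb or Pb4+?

Pb

Forming Pb4+ removes 4 electrons from Pb. Fewer electrons for the same nuclear charge means less shielding and a higher Z_eff on the remaining electrons.
A cation is smaller than its parent atom: Pb4+ < Pb.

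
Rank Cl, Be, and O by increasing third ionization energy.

IE_3 is the cost of taking one more electron from the +2 cation: Cl²⁺ still has 5 valence electrons; Be²⁺ is the bare [He] core; O²⁺ still has 4 valence electrons.
Breaking into a closed-shell core is much more expensive than removing a leftover valence electron — Be has the largest IE_3 here.
Valence configurations: Cl²⁺ [Ne]3s²3p³, O²⁺ [He]2s²2p².
Approximate IE_3 values (kJ/mol): Cl 3822, Be 14849, O 5300.
Putting it together, IE_3: Cl < O < Be.

Cl, O, Be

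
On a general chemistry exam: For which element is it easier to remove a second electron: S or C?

After 1 electron has been removed, what remains? S⁺ still has 5 valence electrons; C⁺ still has 3 valence electrons.
All are still removing valence electrons, so compare the +1 ions as you would atoms: IE_2 generally rises across a period (higher Z_eff) and falls down a group (larger shell), subject to the usual subshell exceptions.
Valence configurations: S⁺ [Ne]3s²3p³, C⁺ [He]2s²2p¹.
Tabulated IE_2 (kJ/mol): S 2252, C 2353.
So the second ionization energies run S < C.

S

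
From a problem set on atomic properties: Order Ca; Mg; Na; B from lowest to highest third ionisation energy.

B < Ca < Na < Mg

The third ionization energy removes an electron from the +2 ion. For each element: Ca²⁺ is the bare [Ar] core; Mg²⁺ is the bare [Ne] core; Na²⁺ is already 1 electron into the core; B²⁺ still has 1 valence electron.
Pulling an electron out of a noble-gas core costs far more than removing a remaining valence electron, so Ca, Na and Mg sit at the high end of IE_3.
Tabulated IE_3 (kJ/mol): Ca 4912, Mg 7733, Na 6910, B 3660.
Putting it together, IE_3: B < Ca < Na < Mg.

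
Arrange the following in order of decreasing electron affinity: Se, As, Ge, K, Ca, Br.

K is in period 4, group 1; Ca is in period 4, group 2; Ge is in period 4, group 14; As is in period 4, group 15; Se is in period 4, group 16; Br is in period 4, group 17.
Electron affinity generally becomes more exothermic across a period toward the halogens and less exothermic down a group.
All lie in period 4; the across-period trend (electron affinity increases left to right) applies, with the exception below.
Note the exception: K has a higher electron affinity than Ca, contrary to the simple trend — adding an electron to Ca (ns²) has to open a new, higher-energy np subshell, which is unfavourable.
Note the exception: Ge has a higher electron affinity than As, contrary to the simple trend — adding an electron to As's half-filled 4p³ is unfavourable, so Ge (4p²) has the more exothermic EA.
For reference (kJ/mol): K 48, Ca 2, Ge 119, As 78, Se 195, Br 325.
So from highest to lowest: Br > Se > Ge > As > K > Ca.

Br > Se > Ge > As > K > Ca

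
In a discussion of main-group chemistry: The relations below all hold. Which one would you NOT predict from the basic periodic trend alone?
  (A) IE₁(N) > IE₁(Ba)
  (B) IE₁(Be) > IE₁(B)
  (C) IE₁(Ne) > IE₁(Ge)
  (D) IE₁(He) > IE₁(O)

(B)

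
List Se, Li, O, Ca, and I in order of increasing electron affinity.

Ca, Li, O, Se, I

Li is in period 2, group 1; O is in period 2, group 16; Ca is in period 4, group 2; Se is in period 4, group 16; I is in period 5, group 17.
Adding an electron releases more energy for atoms nearer the top right (short of the noble gases).
Here both period and group differ, so the two effects have to be weighed against each other.
Li > Ca: period and group pull opposite ways; the down-group shift dominates (60 vs 2 kJ/mol).
O > Li: O lies to the right of Li in period 2, so the across-period effect alone puts O higher.
Se > O: this pair runs against the simple trend — see the exception note.
I > Se: period and group pull opposite ways; the across-period shift dominates (295 vs 195 kJ/mol).
Note the exception: Se has a higher electron affinity than O, contrary to the simple trend — O's compact 2p subshell gives strong electron–electron repulsion on the added electron.
For reference (kJ/mol): Li 60, O 141, Ca 2, Se 195, I 295.
So from lowest to highest: Ca < Li < O < Se < I.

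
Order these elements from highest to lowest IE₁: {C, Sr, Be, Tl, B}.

Be is in period 2, group 2; B is in period 2, group 13; C is in period 2, group 14; Sr is in period 5, group 2; Tl is in period 6, group 13.
First ionization energy rises across a period (greater Z_eff holds electrons more tightly) and falls down a group (valence electrons are farther from the nucleus).
These span different periods and groups, so the two trends combine.
Tl > Sr: period and group pull opposite ways; the across-period shift dominates (589 vs 550 kJ/mol).
B > Tl: B sits above Tl in group 13, so the down-group effect alone puts B higher.
Be > B: this pair runs against the simple trend — see the exception note.
C > Be: both are in period 2; the period trend gives C the larger value.
Note the exception: Be has a higher first ionization energy than B, contrary to the simple trend — removing B's lone 2p electron is easier than breaking Be's filled 2s².
Approximate values (kJ/mol): Be 900, B 801, C 1086, Sr 550, Tl 589.
So from highest to lowest: C > Be > B > Tl > Sr.

C > Be > B > Tl > Sr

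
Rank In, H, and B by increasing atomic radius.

H, B, In

Atomic radius shrinks across a period as nuclear charge pulls the same shell inward, and grows down a group as new shells are added.
These span different periods and groups, so the two trends combine.
B > H: the two effects oppose for this pair; the down-group effect wins (85 vs 32 pm).
In > B: In sits below B in group 13, so the down-group effect alone puts In larger.
For reference (pm): H 32, B 85, In 142.
So from smallest to largest: H < B < In.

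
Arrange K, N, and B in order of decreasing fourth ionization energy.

After 3 electrons have been removed, what remains? K³⁺ is already 2 electrons into the core; N³⁺ still has 2 valence electrons; B³⁺ is the bare [He] core.
Usually core removal costs more than valence removal, but here the competition is close: a tightly held n=2 valence electron can cost more to remove than an n=3 core electron, so the actual values have to decide it.
Tabulated IE_4 (kJ/mol): K 5877, N 7475, B 25026.
Putting it together, IE_4: K < N < B.

B, N, K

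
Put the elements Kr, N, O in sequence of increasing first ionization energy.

O < Kr < N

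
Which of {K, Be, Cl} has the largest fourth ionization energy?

Be

IE_4 is the cost of taking one more electron from the +3 cation: K³⁺ is already 2 electrons into the core; Be³⁺ is already 1 electron into the core; Cl³⁺ still has 4 valence electrons.
Core electrons are held far more tightly than valence electrons, so K and Be top the IE_4 order.
The numbers (kJ/mol): K 5877, Be 21007, Cl 5159.
Hence IE_4: Cl < K < Be.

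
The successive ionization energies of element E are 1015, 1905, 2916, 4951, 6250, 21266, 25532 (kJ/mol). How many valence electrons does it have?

Look for the largest jump between consecutive ionization energies: IE6/IE5 ≈ 3.4, far larger than any earlier ratio.
That jump marks the point where a core electron is being removed. So the atom has 5 valence electrons.

5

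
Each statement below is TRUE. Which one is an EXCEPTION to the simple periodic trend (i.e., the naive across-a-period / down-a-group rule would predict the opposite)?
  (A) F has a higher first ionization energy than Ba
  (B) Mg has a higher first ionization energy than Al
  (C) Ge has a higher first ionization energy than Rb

(B)

The general trend: first ionization energy increases across a period and decreases down a group.
(A) F (period 2, group 17) vs Ba (period 6, group 2): the stated order agrees with the simple trend.
(B) Mg (period 3, group 2) vs Al (period 3, group 13): the stated order contradicts the simple trend.
(C) Ge (period 4, group 14) vs Rb (period 5, group 1): the stated order agrees with the simple trend.
The exception is (B): Al's single 3p electron is easier to remove than one from Mg's filled 3s².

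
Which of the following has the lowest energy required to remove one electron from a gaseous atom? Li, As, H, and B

IE₁ increases left→right with effective nuclear charge and decreases top→bottom as the valence shell moves farther out.
These span different periods and groups, so the two trends combine.
B > Li: both are in period 2; the period trend gives B the larger value.
As > B: period and group pull opposite ways; the across-period shift dominates (947 vs 801 kJ/mol).
H > As: period and group pull opposite ways; the down-group shift dominates (1312 vs 947 kJ/mol).
Tabulated first ionization energy (kJ/mol): H 1312, Li 520, B 801, As 947.
The lowest energy required to remove one electron from a gaseous atom among these belongs to Li.

Li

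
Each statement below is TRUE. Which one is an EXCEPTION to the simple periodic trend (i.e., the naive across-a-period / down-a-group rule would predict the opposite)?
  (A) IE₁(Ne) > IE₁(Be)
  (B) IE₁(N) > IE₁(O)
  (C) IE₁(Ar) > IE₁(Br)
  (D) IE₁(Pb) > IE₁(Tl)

(B)

The general trend: IE₁ increases across a period and decreases down a group.
(A) Ne (period 2, group 18) vs Be (period 2, group 2): the stated order agrees with the simple trend.
(B) N (period 2, group 15) vs O (period 2, group 16): the stated order contradicts the simple trend.
(C) Ar (period 3, group 18) vs Br (period 4, group 17): the stated order agrees with the simple trend.
(D) Pb (period 6, group 14) vs Tl (period 6, group 13): the stated order agrees with the simple trend.
The exception is (B): pairing an electron in O's 2p⁴ costs repulsion energy, so O ionizes more easily than half-filled N (2p³).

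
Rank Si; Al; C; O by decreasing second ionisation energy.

O, C, Al, Si

Consider each +1 ion: Si⁺ still has 3 valence electrons; Al⁺ still has 2 valence electrons; C⁺ still has 3 valence electrons; O⁺ still has 5 valence electrons.
All are still removing valence electrons, so compare the +1 ions as you would atoms: IE_2 generally rises across a period (higher Z_eff) and falls down a group (larger shell), subject to the usual subshell exceptions.
Valence configurations: Si⁺ [Ne]3s²3p¹, Al⁺ [Ne]3s², C⁺ [He]2s²2p¹, O⁺ [He]2s²2p³.
Si⁺ loses a lone 3p electron whereas Al⁺ must break into a filled 3s² pair, so IE_2(Al) > IE_2(Si) even though Si has the higher nuclear charge.
The numbers (kJ/mol): Si 1577, Al 1817, C 2353, O 3388.
Putting it together, IE_2: Si < Al < C < O.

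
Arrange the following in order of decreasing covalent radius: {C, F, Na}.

Na > C > F

Moving right in a period, electrons are added to the same shell under a stronger nuclear pull, so atoms get smaller; moving down, a new shell is opened and atoms get larger.
These span different periods and groups, so the two trends combine.
C > F: both are in period 2; the period trend gives C the larger value.
Na > C: relative to C, both the across-period and down-group shifts push Na's atomic radius up.
For reference (pm): C 75, F 64, Na 155.
So from largest to smallest: Na > C > F.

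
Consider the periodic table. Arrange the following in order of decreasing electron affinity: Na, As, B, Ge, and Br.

Br > Ge > As > Na > B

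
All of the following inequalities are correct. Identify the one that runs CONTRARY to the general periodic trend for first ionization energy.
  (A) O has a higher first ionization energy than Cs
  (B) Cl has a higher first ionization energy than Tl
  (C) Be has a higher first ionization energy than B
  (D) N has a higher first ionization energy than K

(C)

The general trend: first ionization energy increases across a period and decreases down a group.
(A) O (period 2, group 16) vs Cs (period 6, group 1): the stated order agrees with the simple trend.
(B) Cl (period 3, group 17) vs Tl (period 6, group 13): the stated order agrees with the simple trend.
(C) Be (period 2, group 2) vs B (period 2, group 13): the stated order contradicts the simple trend.
(D) N (period 2, group 15) vs K (period 4, group 1): the stated order agrees with the simple trend.
The exception is (C): removing B's lone 2p electron is easier than breaking Be's filled 2s².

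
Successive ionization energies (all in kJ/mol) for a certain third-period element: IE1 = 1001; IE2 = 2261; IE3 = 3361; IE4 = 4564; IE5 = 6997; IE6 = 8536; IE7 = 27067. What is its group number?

Group 16

Look for the largest jump between consecutive ionization energies: IE7/IE6 ≈ 3.2, far larger than any earlier ratio.
That jump marks the point where a core electron is being removed. So the atom has 6 valence electrons.
A main-group element with 6 valence electrons is in group 16.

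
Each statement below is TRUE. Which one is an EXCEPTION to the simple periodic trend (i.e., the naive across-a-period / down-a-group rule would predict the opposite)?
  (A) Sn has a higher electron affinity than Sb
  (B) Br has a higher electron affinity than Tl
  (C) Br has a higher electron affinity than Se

(A)

The general trend: electron affinity increases across a period and decreases down a group.
(A) Sn (period 5, group 14) vs Sb (period 5, group 15): the stated order contradicts the simple trend.
(B) Br (period 4, group 17) vs Tl (period 6, group 13): the stated order agrees with the simple trend.
(C) Br (period 4, group 17) vs Se (period 4, group 16): the stated order agrees with the simple trend.
The exception is (A): adding an electron to Sb's half-filled 5p³ is unfavourable, so Sn has the more exothermic EA.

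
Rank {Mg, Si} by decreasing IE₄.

The fourth ionization energy removes an electron from the +3 ion. For each element: Mg³⁺ is already 1 electron into the core; Si³⁺ still has 1 valence electron.
Pulling an electron out of a noble-gas core costs far more than removing a remaining valence electron, so Mg sits at the high end of IE_4.
Approximate IE_4 values (kJ/mol): Mg 10543, Si 4356.
Hence IE_4: Si < Mg.

Mg > Si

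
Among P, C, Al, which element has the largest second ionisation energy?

C

IE_2 is the cost of taking one more electron from the +1 cation: P⁺ still has 4 valence electrons; C⁺ still has 3 valence electrons; Al⁺ still has 2 valence electrons.
All are still removing valence electrons, so compare the +1 ions as you would atoms: IE_2 generally rises across a period (higher Z_eff) and falls down a group (larger shell), subject to the usual subshell exceptions.
Valence configurations: P⁺ [Ne]3s²3p², C⁺ [He]2s²2p¹, Al⁺ [Ne]3s².
The numbers (kJ/mol): P 1907, C 2353, Al 1817.
Overall IE_2 order: Al < P < C.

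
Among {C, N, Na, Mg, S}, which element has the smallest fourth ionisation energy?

After 3 electrons have been removed, what remains? C³⁺ still has 1 valence electron; N³⁺ still has 2 valence electrons; Na³⁺ is already 2 electrons into the core; Mg³⁺ is already 1 electron into the core; S³⁺ still has 3 valence electrons.
Pulling an electron out of a noble-gas core costs far more than removing a remaining valence electron, so Na and Mg sit at the high end of IE_4.
Valence configurations: C³⁺ [He]2s¹, N³⁺ [He]2s², S³⁺ [Ne]3s²3p¹.
Tabulated IE_4 (kJ/mol): C 6223, N 7475, Na 9543, Mg 10543, S 4556.
Hence IE_4: S < C < N < Na < Mg.

S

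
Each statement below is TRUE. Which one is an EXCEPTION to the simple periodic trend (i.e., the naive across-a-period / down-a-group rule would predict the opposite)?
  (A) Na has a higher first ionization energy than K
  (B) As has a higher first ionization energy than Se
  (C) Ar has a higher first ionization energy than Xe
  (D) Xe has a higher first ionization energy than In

(B)

The general trend: first ionization energy increases across a period and decreases down a group.
(A) Na (period 3, group 1) vs K (period 4, group 1): the stated order agrees with the simple trend.
(B) As (period 4, group 15) vs Se (period 4, group 16): the stated order contradicts the simple trend.
(C) Ar (period 3, group 18) vs Xe (period 5, group 18): the stated order agrees with the simple trend.
(D) Xe (period 5, group 18) vs In (period 5, group 13): the stated order agrees with the simple trend.
The exception is (B): Se (4p⁴) ionizes more easily than half-filled As (4p³).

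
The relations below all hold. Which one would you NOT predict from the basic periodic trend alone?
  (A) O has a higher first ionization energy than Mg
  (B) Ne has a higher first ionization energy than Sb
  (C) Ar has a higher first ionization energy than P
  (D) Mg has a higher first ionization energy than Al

(D)

The general trend: first ionization energy increases across a period and decreases down a group.
(A) O (period 2, group 16) vs Mg (period 3, group 2): the stated order agrees with the simple trend.
(B) Ne (period 2, group 18) vs Sb (period 5, group 15): the stated order agrees with the simple trend.
(C) Ar (period 3, group 18) vs P (period 3, group 15): the stated order agrees with the simple trend.
(D) Mg (period 3, group 2) vs Al (period 3, group 13): the stated order contradicts the simple trend.
The exception is (D): Al's single 3p electron is easier to remove than one from Mg's filled 3s².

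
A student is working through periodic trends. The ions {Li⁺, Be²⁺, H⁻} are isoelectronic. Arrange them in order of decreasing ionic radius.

H⁻ > Li⁺ > Be²⁺

All of these have 2 electrons, so size is governed by nuclear charge alone: the more protons, the stronger the pull on the same electron cloud, and the smaller the ion.
Nuclear charges: Be²⁺ (Z=4), Li⁺ (Z=3), H⁻ (Z=1).
Largest to smallest: H⁻ > Li⁺ > Be²⁺.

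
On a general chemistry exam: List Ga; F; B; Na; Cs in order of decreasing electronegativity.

F > B > Ga > Na > Cs

Electronegativity increases across a period and decreases down a group, tracking effective nuclear charge and atomic size.
These span different periods and groups, so the two trends combine.
Na > Cs: they share group 1; the group trend gives Na the larger value.
Ga > Na: period and group pull opposite ways; the across-period shift dominates (1.81 vs 0.93).
B > Ga: they share group 13; the group trend gives B the larger value.
F > B: both are in period 2; the period trend gives F the larger value.
Approximate values (Pauling): B 2.04, F 3.98, Na 0.93, Ga 1.81, Cs 0.79.
So from highest to lowest: F > B > Ga > Na > Cs.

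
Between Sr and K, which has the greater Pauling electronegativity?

Sr

EN rises left→right (higher Z_eff, smaller atoms) and falls top→bottom (larger, more shielded atoms).
These sit on a diagonal, where the across-period and down-group effects partly cancel.
Sr > K: period and group pull opposite ways; the across-period shift dominates (0.95 vs 0.82).
For reference (Pauling): K 0.82, Sr 0.95.
So Sr has the greater Pauling electronegativity (Sr > K).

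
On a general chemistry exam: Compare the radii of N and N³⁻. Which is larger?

N³⁻

Forming N³⁻ adds 3 electrons to N. More electron–electron repulsion in the same shell, with unchanged nuclear charge, lets the cloud expand.
An anion is larger than its parent atom: N³⁻ > N.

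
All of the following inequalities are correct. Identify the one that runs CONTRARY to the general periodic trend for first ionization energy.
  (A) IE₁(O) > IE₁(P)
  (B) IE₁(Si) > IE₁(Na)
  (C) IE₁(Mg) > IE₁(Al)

The general trend: first ionization energy increases across a period and decreases down a group.
(A) O (period 2, group 16) vs P (period 3, group 15): the stated order agrees with the simple trend.
(B) Si (period 3, group 14) vs Na (period 3, group 1): the stated order agrees with the simple trend.
(C) Mg (period 3, group 2) vs Al (period 3, group 13): the stated order contradicts the simple trend.
The exception is (C): Al's single 3p electron is easier to remove than one from Mg's filled 3s².

(C)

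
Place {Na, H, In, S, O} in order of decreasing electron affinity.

S > O > H > Na > In

Electron affinity generally becomes more exothermic across a period toward the halogens and less exothermic down a group.
These span different periods and groups, so the two trends combine.
Na > In: the two effects oppose for this pair; the down-group effect wins (53 vs 29 kJ/mol).
H > Na: H sits above Na in group 1, so the down-group effect alone puts H higher.
O > H: the two effects oppose for this pair; the across-period effect wins (141 vs 73 kJ/mol).
S > O: this pair runs against the simple trend — see the exception note.
Note the exception: S has a higher electron affinity than O, contrary to the simple trend — the compact 2p subshell of O repels the added electron more than S's larger 3p does.
For reference (kJ/mol): H 73, O 141, Na 53, S 200, In 29.
So from highest to lowest: S > O > H > Na > In.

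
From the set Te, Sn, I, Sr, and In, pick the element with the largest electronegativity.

Electronegativity increases across a period and decreases down a group, tracking effective nuclear charge and atomic size.
All lie in period 5, so electronegativity increases left to right.
The largest electronegativity among these belongs to I.

I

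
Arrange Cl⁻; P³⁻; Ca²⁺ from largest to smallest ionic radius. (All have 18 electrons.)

P³⁻, Cl⁻, Ca²⁺

All of these have 18 electrons, so size is governed by nuclear charge alone: the more protons, the stronger the pull on the same electron cloud, and the smaller the ion.
Nuclear charges: Ca²⁺ (Z=20), Cl⁻ (Z=17), P³⁻ (Z=15).
Largest to smallest: P³⁻ > Cl⁻ > Ca²⁺.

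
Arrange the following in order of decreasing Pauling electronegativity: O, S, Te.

O is in period 2, group 16; S is in period 3, group 16; Te is in period 5, group 16.
EN rises left→right (higher Z_eff, smaller atoms) and falls top→bottom (larger, more shielded atoms).
All are in group 16, so electronegativity increases up the group.
So from highest to lowest: O > S > Te.

O > S > Te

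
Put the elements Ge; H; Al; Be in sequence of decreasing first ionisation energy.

H, Be, Ge, Al

H is in period 1, group 1; Be is in period 2, group 2; Al is in period 3, group 13; Ge is in period 4, group 14.
Across a period the outer electron is held more tightly (higher IE₁); down a group it sits in a higher shell, more shielded, and comes off more easily.
A diagonal step moves right (one effect) and down (the opposite effect) at once.
Ge > Al: period and group pull opposite ways; the across-period shift dominates (762 vs 578 kJ/mol).
Be > Ge: period and group pull opposite ways; the down-group shift dominates (900 vs 762 kJ/mol).
H > Be: the two effects oppose for this pair; the down-group effect wins (1312 vs 900 kJ/mol).
Tabulated first ionization energy (kJ/mol): H 1312, Be 900, Al 578, Ge 762.
So from highest to lowest: H > Be > Ge > Al.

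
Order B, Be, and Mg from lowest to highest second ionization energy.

Mg < Be < B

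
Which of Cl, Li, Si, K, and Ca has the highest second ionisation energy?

IE_2 is the cost of taking one more electron from the +1 cation: Cl⁺ still has 6 valence electrons; Li⁺ is the bare [He] core; Si⁺ still has 3 valence electrons; K⁺ is the bare [Ar] core; Ca⁺ still has 1 valence electron.
Pulling an electron out of a noble-gas core costs far more than removing a remaining valence electron, so K and Li sit at the high end of IE_2.
Valence configurations: Cl⁺ [Ne]3s²3p⁴, Si⁺ [Ne]3s²3p¹, Ca⁺ [Ar]4s¹.
Tabulated IE_2 (kJ/mol): Cl 2298, Li 7298, Si 1577, K 3052, Ca 1145.
So the second ionization energies run Ca < Si < Cl < K < Li.

Li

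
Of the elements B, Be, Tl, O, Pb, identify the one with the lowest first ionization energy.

Tl

Across a period the outer electron is held more tightly (higher IE₁); down a group it sits in a higher shell, more shielded, and comes off more easily.
Neither a single period nor a single group — weigh both effects.
Pb > Tl: Pb lies to the right of Tl in period 6, so the across-period effect alone puts Pb higher.
B > Pb: period and group pull opposite ways; the down-group shift dominates (801 vs 716 kJ/mol).
Be > B: this pair runs against the simple trend — see the exception note.
O > Be: O lies to the right of Be in period 2, so the across-period effect alone puts O higher.
Note the exception: Be has a higher first ionization energy than B, contrary to the simple trend — removing B's lone 2p electron is easier than breaking Be's filled 2s².
Approximate values (kJ/mol): Be 900, B 801, O 1314, Tl 589, Pb 716.
The lowest first ionization energy among these belongs to Tl.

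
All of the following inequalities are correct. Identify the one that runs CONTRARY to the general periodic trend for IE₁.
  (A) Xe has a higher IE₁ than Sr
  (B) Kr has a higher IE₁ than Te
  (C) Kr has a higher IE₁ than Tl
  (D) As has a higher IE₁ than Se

(D)

The general trend: IE₁ increases across a period and decreases down a group.
(A) Xe (period 5, group 18) vs Sr (period 5, group 2): the stated order agrees with the simple trend.
(B) Kr (period 4, group 18) vs Te (period 5, group 16): the stated order agrees with the simple trend.
(C) Kr (period 4, group 18) vs Tl (period 6, group 13): the stated order agrees with the simple trend.
(D) As (period 4, group 15) vs Se (period 4, group 16): the stated order contradicts the simple trend.
The exception is (D): Se (4p⁴) ionizes more easily than half-filled As (4p³).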